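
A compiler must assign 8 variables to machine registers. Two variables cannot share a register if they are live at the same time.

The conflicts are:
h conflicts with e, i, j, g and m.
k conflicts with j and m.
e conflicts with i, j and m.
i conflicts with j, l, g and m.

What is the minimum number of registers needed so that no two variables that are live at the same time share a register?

4

h, e, i, m all conflict with each other, so at least 4 registers are needed.
Using 4 registers: h=2, k=1, e=3, i=1, j=4, l=2, g=3, m=4. Each listed conflict is separated.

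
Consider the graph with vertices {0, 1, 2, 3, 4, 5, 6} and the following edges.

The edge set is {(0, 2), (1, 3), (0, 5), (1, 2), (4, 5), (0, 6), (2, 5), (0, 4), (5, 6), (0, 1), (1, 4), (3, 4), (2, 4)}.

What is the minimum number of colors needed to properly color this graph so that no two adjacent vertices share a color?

0, 1, 2, 4 are mutually adjacent (a clique of size 4), so at least 4 colors are needed.
4 colors suffice: 0=red, 1=green, 2=yellow, 3=red, 4=blue, 5=green, 6=blue. No two adjacent vertices share a color.

4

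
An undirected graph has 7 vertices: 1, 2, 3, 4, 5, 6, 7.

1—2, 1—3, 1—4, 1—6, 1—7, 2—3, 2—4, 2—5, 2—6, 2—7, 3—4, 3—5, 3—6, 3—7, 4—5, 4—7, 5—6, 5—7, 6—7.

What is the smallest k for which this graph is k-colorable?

5

2, 3, 5, 6, 7 are mutually adjacent (a clique of size 5), so at least 5 colors are needed.
A valid assignment using 5 colors: 1=yellow, 2=green, 3=blue, 4=purple, 5=yellow, 6=purple, 7=red. Every edge joins two different colors.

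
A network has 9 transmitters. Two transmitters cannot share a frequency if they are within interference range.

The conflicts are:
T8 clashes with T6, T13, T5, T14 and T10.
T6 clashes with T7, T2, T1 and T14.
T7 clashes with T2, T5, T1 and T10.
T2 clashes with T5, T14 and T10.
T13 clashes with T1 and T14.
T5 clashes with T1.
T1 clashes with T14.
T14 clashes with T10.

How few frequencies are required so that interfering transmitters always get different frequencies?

3

T6, T7, T1 all conflict with each other, so at least 3 frequencies are needed.
A valid assignment using 3 frequencies: T8=2, T6=3, T7=1, T2=2, T13=3, T5=3, T1=2, T14=1, T10=3. Each listed conflict is separated.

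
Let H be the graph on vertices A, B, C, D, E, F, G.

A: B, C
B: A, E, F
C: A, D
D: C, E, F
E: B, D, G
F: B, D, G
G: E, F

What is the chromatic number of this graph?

3

The cycle D-F-B-A-C-D has odd length 5, so it cannot be 2-colored; at least 3 colors are needed.
3 colors suffice: color red → {B, D, G}; color blue → {A, E, F}; color green → {C}. Each edge has distinct colors on its endpoints.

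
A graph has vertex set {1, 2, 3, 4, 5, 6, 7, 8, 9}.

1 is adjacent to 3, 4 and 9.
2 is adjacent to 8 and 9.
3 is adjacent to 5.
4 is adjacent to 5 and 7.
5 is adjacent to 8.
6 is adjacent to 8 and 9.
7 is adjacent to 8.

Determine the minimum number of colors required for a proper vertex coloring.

6 and 8 are adjacent, so at least 2 colors are needed.
2 colors suffice: color red → {3, 4, 8, 9}; color blue → {1, 2, 5, 6, 7}. Each edge has distinct colors on its endpoints.

2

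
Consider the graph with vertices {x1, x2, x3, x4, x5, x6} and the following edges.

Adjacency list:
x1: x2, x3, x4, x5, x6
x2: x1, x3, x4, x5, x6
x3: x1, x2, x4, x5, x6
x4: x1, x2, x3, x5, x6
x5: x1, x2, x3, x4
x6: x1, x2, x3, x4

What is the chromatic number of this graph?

5

x1, x2, x3, x4, x6 are pairwise adjacent (a clique of size 5), so at least 5 colors are needed.
5 colors suffice: color 1 → {x4}; color 2 → {x1}; color 3 → {x3}; color 4 → {x2}; color 5 → {x5, x6}. No two adjacent vertices share a color.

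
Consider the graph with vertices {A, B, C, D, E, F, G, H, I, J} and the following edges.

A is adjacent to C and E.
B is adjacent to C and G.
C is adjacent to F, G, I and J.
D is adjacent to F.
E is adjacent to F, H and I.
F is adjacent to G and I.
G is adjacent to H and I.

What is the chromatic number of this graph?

4

C, F, G, I are pairwise adjacent (a clique of size 4), so at least 4 colors are needed.
4 colors suffice: color 1 → {C, D, E}; color 2 → {A, B, F, H, J}; color 3 → {G}; color 4 → {I}. Each edge has distinct colors on its endpoints.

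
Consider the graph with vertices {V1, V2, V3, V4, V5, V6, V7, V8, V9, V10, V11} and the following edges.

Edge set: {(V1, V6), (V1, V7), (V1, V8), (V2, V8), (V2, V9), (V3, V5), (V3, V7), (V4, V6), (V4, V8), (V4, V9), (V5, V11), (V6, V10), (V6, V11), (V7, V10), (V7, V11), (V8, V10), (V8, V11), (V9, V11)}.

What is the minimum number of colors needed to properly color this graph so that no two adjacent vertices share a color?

V2 and V8 are adjacent, so at least 2 colors are needed.
2 colors suffice: color 1 → {V5, V6, V7, V8, V9}; color 2 → {V1, V2, V3, V4, V10, V11}. Every edge joins two different colors.

2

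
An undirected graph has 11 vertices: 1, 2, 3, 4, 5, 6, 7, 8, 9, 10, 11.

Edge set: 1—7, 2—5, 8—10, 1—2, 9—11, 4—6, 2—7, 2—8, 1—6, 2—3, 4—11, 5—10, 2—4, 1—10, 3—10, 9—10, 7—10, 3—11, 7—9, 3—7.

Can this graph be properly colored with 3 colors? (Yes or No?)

The chromatic number is 3. 2, 3, 7 form a triangle, so at least 3 colors are needed.
3 colors suffice: color a → {2, 6, 10, 11}; color b → {4, 5, 7, 8}; color c → {1, 3, 9}.
That is already a proper 3-coloring.

Yes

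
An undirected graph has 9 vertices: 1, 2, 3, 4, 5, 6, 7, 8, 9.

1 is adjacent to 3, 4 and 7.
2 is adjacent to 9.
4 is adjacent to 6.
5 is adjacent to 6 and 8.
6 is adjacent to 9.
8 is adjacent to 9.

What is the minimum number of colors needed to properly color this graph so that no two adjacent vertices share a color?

1 and 7 are adjacent, so at least 2 colors are needed.
A valid assignment using 2 colors: 1=a, 2=a, 3=b, 4=b, 5=b, 6=a, 7=b, 8=a, 9=b. No two adjacent vertices share a color.

2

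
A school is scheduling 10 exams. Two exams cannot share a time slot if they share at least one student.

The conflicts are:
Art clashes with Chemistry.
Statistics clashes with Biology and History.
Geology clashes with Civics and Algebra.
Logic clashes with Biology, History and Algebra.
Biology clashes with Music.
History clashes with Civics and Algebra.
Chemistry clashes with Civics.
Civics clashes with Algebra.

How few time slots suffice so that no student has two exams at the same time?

3

Logic, History, Algebra are mutually in conflict, so at least 3 time slots are needed.
A valid assignment using 3 time slots: Art=2, Statistics=2, Geology=1, Logic=2, Biology=1, History=1, Chemistry=1, Music=2, Civics=2, Algebra=3. No two conflicting exams share a time slot.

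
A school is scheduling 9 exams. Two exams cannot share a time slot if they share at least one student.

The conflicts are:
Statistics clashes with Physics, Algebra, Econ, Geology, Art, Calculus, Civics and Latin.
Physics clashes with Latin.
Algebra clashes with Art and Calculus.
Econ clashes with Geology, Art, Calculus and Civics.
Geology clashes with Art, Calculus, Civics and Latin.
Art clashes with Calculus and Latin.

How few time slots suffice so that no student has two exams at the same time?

Statistics, Econ, Geology, Art, Calculus are mutually in conflict, so at least 5 time slots are needed.
Using 5 time slots: Statistics=1, Physics=2, Algebra=2, Econ=4, Geology=2, Art=3, Calculus=5, Civics=3, Latin=4. Every pair that conflicts lands in different time slots.

5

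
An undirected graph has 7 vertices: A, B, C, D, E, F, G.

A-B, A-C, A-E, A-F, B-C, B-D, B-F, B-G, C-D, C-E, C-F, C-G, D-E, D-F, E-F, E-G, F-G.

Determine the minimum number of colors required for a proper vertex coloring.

4

A, B, C, F form a clique, so at least 4 colors are needed.
A valid assignment using 4 colors: A=4, B=3, C=1, D=4, E=3, F=2, G=4. No two adjacent vertices share a color.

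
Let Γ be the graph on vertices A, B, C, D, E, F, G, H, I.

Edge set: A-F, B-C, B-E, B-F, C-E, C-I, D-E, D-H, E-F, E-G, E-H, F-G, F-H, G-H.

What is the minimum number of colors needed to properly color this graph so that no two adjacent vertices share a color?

4

E, F, G, H form a clique, so at least 4 colors are needed.
4 colors suffice: color red → {A, E, I}; color blue → {C, D, F}; color green → {B, H}; color yellow → {G}. Every edge joins two different colors.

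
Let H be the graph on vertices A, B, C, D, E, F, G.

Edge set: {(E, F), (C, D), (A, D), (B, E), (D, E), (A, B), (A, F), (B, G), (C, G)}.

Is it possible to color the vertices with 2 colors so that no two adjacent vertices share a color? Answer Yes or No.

The cycle B-E-D-C-G-B has odd length 5, so it cannot be 2-colored; at least 3 colors are needed.
So 2 colors are not enough.

No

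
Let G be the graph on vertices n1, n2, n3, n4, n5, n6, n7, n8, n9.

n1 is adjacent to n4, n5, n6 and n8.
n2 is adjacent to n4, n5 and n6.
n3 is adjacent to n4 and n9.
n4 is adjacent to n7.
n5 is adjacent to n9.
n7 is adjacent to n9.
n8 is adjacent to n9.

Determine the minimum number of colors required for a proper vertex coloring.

3

The cycle n9-n5-n2-n4-n7-n9 has odd length 5, so it cannot be 2-colored; at least 3 colors are needed.
3 colors suffice: color 1 → {n4, n6, n9}; color 2 → {n1, n2, n3, n7}; color 3 → {n5, n8}. Each edge has distinct colors on its endpoints.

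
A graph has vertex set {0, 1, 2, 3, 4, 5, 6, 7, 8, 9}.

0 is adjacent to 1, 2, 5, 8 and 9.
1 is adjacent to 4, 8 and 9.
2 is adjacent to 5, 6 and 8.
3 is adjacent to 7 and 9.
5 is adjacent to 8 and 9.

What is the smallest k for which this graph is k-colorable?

0, 2, 5, 8 form a clique, so at least 4 colors are needed.
A valid assignment using 4 colors: 0=a, 1=b, 2=b, 3=a, 4=a, 5=c, 6=a, 7=b, 8=d, 9=d. No two adjacent vertices share a color.

4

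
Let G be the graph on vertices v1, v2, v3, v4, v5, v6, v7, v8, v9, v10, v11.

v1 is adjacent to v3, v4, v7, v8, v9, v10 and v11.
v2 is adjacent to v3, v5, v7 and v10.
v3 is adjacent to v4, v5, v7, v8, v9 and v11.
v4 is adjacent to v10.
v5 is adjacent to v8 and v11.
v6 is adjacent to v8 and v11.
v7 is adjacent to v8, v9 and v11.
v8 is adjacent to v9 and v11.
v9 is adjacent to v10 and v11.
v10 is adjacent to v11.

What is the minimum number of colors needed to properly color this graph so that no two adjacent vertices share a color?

v1, v3, v7, v8, v9, v11 form a clique, so at least 6 colors are needed.
A valid assignment using 6 colors: v1=4, v2=1, v3=2, v4=1, v5=4, v6=2, v7=6, v8=3, v9=5, v10=2, v11=1. Every edge joins two different colors.

6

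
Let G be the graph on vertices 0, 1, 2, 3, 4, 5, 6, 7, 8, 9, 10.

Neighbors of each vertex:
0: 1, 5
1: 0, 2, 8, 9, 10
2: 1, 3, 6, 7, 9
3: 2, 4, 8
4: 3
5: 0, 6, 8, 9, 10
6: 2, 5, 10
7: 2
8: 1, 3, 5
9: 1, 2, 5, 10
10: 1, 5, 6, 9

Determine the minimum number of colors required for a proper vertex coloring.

5, 9, 10 are mutually adjacent, so at least 3 colors are needed.
3 colors suffice: 0=blue, 1=red, 2=blue, 3=red, 4=blue, 5=red, 6=green, 7=red, 8=blue, 9=green, 10=blue. Each edge has distinct colors on its endpoints.

3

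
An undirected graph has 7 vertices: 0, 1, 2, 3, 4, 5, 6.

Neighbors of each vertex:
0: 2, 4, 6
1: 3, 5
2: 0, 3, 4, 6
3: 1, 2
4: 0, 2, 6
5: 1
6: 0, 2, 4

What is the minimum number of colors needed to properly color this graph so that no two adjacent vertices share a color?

0, 2, 4, 6 are mutually adjacent (a clique of size 4), so at least 4 colors are needed.
4 colors suffice: 0=green, 1=red, 2=red, 3=blue, 4=blue, 5=blue, 6=yellow. No two adjacent vertices share a color.

4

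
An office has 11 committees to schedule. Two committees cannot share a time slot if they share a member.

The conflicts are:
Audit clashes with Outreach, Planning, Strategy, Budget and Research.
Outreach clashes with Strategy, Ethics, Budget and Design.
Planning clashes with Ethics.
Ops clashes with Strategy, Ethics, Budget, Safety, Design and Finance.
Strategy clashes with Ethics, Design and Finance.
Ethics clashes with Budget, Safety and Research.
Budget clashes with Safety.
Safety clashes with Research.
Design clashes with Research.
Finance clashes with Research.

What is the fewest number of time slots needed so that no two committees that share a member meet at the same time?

4

Ops, Ethics, Budget, Safety pairwise conflict, so at least 4 time slots are needed.
Using 4 time slots: Audit=1, Outreach=3, Planning=2, Ops=3, Strategy=2, Ethics=1, Budget=2, Safety=4, Design=1, Finance=1, Research=2. Every pair that conflicts lands in different time slots.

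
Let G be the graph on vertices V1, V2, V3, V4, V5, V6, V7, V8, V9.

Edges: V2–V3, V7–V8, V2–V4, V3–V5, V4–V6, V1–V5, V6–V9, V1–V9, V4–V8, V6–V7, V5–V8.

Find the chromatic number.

3

The cycle V3-V5-V8-V4-V2-V3 has odd length 5, so it cannot be 2-colored; at least 3 colors are needed.
A valid assignment using 3 colors: V1=red, V2=green, V3=red, V4=blue, V5=blue, V6=red, V7=blue, V8=red, V9=blue. Each edge has distinct colors on its endpoints.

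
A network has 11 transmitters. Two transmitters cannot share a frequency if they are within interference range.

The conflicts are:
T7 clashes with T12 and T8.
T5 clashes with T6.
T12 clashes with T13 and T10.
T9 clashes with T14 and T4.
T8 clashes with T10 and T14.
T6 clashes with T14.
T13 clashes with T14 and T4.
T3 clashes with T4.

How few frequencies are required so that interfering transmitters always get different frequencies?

The cycle T12-T13-T14-T8-T10-T12 has odd length 5, so it cannot be 2-colored; at least 3 frequencies are needed.
3 frequencies suffice: T7=3, T5=1, T12=1, T9=2, T8=2, T6=2, T13=2, T10=3, T3=2, T14=1, T4=1. Each listed conflict is separated.

3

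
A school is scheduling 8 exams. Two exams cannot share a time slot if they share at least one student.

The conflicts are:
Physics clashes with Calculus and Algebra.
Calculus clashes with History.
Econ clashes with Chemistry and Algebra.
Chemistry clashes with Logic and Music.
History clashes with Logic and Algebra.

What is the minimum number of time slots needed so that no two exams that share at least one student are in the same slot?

3

The cycle Econ-Chemistry-Logic-History-Algebra-Econ has odd length 5, so it cannot be 2-colored; at least 3 time slots are needed.
A valid assignment using 3 time slots: Physics=1, Calculus=2, Econ=3, Chemistry=1, History=1, Logic=2, Music=2, Algebra=2. Every pair that conflicts lands in different time slots.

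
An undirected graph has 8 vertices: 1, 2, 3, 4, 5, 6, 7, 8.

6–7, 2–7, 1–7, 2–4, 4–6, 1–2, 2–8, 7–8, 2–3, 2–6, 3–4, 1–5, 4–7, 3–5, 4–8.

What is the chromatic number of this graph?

2, 4, 7, 8 form a clique, so at least 4 colors are needed.
4 colors suffice: color a → {2, 5}; color b → {1, 4}; color c → {3, 7}; color d → {6, 8}. No two adjacent vertices share a color.

4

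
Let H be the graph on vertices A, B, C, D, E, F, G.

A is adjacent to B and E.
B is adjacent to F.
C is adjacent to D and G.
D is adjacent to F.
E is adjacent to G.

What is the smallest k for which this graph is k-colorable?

The cycle C-D-F-B-A-E-G-C has odd length 7, so it cannot be 2-colored; at least 3 colors are needed.
One proper 3-coloring: A=blue, B=red, C=blue, D=red, E=green, F=blue, G=red. Each edge has distinct colors on its endpoints.

3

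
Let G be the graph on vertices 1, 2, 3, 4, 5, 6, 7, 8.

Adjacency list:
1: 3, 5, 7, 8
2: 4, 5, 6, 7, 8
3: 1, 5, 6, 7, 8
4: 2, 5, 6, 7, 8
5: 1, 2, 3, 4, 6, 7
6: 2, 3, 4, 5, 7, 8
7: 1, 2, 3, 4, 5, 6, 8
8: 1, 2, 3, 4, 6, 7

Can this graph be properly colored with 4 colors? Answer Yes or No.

2, 4, 6, 7, 8 are mutually adjacent (a clique of size 5), so at least 5 colors are needed.
So 4 colors are not enough.

No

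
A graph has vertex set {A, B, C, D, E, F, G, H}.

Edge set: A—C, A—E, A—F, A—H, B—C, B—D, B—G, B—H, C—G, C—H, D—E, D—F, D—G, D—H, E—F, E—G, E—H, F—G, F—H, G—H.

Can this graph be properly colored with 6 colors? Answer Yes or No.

Yes

The chromatic number is 5. D, E, F, G, H are pairwise adjacent (a clique of size 5), so at least 5 colors are needed.
5 colors suffice: color 1 → {H}; color 2 → {A, G}; color 3 → {C, D}; color 4 → {B, F}; color 5 → {E}.
Since 6 ≥ 5, a proper 6-coloring certainly exists.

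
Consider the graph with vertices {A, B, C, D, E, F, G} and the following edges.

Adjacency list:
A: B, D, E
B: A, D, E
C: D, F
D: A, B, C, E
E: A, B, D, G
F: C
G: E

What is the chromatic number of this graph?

4

A, B, D, E are pairwise adjacent (a clique of size 4), so at least 4 colors are needed.
4 colors suffice: color 1 → {D, F, G}; color 2 → {C, E}; color 3 → {B}; color 4 → {A}. Each edge has distinct colors on its endpoints.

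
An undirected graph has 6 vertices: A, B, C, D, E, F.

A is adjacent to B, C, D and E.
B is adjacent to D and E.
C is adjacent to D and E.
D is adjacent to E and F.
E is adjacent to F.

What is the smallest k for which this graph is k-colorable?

4

A, C, D, E are mutually adjacent (a clique of size 4), so at least 4 colors are needed.
4 colors suffice: color red → {E}; color blue → {D}; color green → {A, F}; color yellow → {B, C}. No two adjacent vertices share a color.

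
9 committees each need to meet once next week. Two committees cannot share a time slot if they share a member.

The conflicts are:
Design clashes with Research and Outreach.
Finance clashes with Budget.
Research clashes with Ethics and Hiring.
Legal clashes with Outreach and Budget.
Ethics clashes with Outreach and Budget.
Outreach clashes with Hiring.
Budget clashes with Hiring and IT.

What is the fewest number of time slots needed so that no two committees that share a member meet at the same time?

Design and Outreach conflict, so at least 2 time slots are needed.
2 time slots suffice: Design=2, Finance=2, Research=1, Legal=2, Ethics=2, Outreach=1, Budget=1, Hiring=2, IT=2. Every pair that conflicts lands in different time slots.

2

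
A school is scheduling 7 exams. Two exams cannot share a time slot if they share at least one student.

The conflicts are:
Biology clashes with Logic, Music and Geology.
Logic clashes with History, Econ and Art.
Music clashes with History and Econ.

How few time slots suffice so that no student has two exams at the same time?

2

Logic and Art conflict, so at least 2 time slots are needed.
2 time slots suffice: time slot 1 → {Logic, Music, Geology}; time slot 2 → {Biology, History, Econ, Art}. Each listed conflict is separated.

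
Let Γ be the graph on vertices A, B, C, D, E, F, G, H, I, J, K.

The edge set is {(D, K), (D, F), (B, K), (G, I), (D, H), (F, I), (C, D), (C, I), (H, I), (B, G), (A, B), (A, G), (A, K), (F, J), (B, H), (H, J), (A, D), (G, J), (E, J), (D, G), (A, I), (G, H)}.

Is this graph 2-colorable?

No

A, G, I form a triangle, so at least 3 colors are needed.
So 2 colors are not enough.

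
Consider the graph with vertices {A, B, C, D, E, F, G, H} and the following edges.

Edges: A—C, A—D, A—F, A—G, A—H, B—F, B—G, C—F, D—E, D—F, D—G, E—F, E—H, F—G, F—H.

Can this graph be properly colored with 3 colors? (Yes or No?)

No

A, D, F, G are pairwise adjacent (a clique of size 4), so at least 4 colors are needed.
So 3 colors are not enough.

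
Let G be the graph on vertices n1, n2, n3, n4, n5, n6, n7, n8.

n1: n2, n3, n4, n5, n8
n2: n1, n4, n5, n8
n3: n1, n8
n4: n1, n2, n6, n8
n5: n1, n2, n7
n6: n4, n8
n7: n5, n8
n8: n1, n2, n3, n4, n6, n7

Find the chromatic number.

n1, n2, n4, n8 are pairwise adjacent (a clique of size 4), so at least 4 colors are needed.
4 colors suffice: color 1 → {n5, n8}; color 2 → {n1, n6, n7}; color 3 → {n2, n3}; color 4 → {n4}. Each edge has distinct colors on its endpoints.

4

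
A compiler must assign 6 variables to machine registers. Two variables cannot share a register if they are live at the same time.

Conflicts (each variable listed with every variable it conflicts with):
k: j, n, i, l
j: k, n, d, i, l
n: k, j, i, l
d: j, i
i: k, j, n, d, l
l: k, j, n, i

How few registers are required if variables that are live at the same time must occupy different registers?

5

k, j, n, i, l all conflict with each other, so at least 5 registers are needed.
5 registers suffice: register 1 → {i}; register 2 → {j}; register 3 → {n, d}; register 4 → {l}; register 5 → {k}. Each listed conflict is separated.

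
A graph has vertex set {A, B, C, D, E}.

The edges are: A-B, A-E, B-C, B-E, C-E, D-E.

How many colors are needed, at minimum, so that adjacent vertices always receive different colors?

3

A, B, E are pairwise adjacent, so at least 3 colors are needed.
3 colors suffice: color red → {E}; color blue → {B, D}; color green → {A, C}. Each edge has distinct colors on its endpoints.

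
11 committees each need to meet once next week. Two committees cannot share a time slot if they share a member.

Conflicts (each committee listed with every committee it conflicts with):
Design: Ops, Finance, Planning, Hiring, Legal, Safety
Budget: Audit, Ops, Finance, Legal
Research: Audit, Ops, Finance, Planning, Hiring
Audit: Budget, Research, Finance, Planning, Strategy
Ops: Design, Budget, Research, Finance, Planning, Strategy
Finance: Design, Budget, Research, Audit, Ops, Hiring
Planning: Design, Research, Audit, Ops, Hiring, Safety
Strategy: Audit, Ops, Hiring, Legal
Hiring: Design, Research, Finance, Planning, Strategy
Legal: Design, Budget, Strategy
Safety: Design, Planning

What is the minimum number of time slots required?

3

Design, Planning, Hiring are mutually in conflict, so at least 3 time slots are needed.
Using 3 time slots: Design=2, Budget=2, Research=2, Audit=3, Ops=3, Finance=1, Planning=1, Strategy=1, Hiring=3, Legal=3, Safety=3. Every pair that conflicts lands in different time slots.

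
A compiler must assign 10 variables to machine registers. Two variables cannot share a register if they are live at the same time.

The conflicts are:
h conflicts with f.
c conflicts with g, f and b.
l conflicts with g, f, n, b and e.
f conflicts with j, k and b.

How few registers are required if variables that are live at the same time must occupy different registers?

c, f, b all conflict with each other, so at least 3 registers are needed.
3 registers suffice: h=2, c=2, l=2, g=1, f=1, j=2, n=1, k=2, b=3, e=1. No two conflicting variables share a register.

3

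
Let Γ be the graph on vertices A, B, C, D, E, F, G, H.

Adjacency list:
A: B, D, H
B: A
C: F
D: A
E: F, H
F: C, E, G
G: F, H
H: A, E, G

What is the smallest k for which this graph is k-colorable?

2

A and D are adjacent, so at least 2 colors are needed.
One proper 2-coloring: A=1, B=2, C=1, D=2, E=1, F=2, G=1, H=2. No two adjacent vertices share a color.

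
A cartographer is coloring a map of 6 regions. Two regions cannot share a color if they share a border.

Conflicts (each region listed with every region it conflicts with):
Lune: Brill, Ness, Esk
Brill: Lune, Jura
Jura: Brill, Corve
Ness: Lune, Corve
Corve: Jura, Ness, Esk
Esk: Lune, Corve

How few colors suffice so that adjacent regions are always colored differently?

3

The cycle Jura-Corve-Ness-Lune-Brill-Jura has odd length 5, so it cannot be 2-colored; at least 3 colors are needed.
A valid assignment using 3 colors: Lune=1, Brill=2, Jura=3, Ness=2, Corve=1, Esk=2. Every pair that conflicts lands in different colors.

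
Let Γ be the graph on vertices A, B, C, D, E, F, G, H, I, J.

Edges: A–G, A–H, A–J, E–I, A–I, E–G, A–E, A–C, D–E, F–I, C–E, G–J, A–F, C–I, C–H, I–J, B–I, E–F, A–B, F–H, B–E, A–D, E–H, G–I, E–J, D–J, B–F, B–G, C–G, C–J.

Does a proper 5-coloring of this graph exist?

No

A, C, E, G, I, J are pairwise adjacent (a clique of size 6), so at least 6 colors are needed.
So 5 colors are not enough.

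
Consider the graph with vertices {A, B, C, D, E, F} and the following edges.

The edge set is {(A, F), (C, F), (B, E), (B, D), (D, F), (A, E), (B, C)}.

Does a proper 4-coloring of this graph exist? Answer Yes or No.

The chromatic number is 3. The cycle A-F-D-B-E-A has odd length 5, so it cannot be 2-colored; at least 3 colors are needed.
One proper 3-coloring: A=2, B=1, C=2, D=2, E=3, F=1.
Since 4 ≥ 3, a proper 4-coloring certainly exists.

Yes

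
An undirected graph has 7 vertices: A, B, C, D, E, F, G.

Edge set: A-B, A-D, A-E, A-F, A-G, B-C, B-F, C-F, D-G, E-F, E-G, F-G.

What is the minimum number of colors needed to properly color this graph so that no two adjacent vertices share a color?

4

A, E, F, G are pairwise adjacent (a clique of size 4), so at least 4 colors are needed.
A valid assignment using 4 colors: A=red, B=green, C=red, D=blue, E=yellow, F=blue, G=green. Each edge has distinct colors on its endpoints.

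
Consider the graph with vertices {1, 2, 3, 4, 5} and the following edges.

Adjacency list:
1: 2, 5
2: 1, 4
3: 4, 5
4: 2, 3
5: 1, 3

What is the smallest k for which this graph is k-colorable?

The cycle 4-2-1-5-3-4 has odd length 5, so it cannot be 2-colored; at least 3 colors are needed.
One proper 3-coloring: 1=a, 2=b, 3=b, 4=a, 5=c. No two adjacent vertices share a color.

3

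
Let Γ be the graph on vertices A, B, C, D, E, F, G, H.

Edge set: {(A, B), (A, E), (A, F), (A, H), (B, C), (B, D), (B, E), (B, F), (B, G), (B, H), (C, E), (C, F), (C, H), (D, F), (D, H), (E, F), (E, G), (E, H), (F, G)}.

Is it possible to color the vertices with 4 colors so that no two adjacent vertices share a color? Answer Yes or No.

Yes

The chromatic number is 4. A, B, E, F are pairwise adjacent (a clique of size 4), so at least 4 colors are needed.
4 colors suffice: A=4, B=1, C=4, D=3, E=3, F=2, G=4, H=2.
That is already a proper 4-coloring.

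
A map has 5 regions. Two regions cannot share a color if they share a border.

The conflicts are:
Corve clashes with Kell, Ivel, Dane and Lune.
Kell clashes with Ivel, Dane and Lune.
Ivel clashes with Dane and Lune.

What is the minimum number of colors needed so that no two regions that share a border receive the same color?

Corve, Kell, Ivel, Dane all conflict with each other, so at least 4 colors are needed.
4 colors suffice: Corve=2, Kell=1, Ivel=3, Dane=4, Lune=4. Each listed conflict is separated.

4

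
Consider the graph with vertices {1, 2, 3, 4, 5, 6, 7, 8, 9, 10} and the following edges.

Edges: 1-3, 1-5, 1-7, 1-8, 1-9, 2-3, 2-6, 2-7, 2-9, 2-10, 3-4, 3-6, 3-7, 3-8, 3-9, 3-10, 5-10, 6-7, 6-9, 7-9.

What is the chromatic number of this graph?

2, 3, 6, 7, 9 are mutually adjacent (a clique of size 5), so at least 5 colors are needed.
5 colors suffice: color red → {3, 5}; color blue → {4, 8, 9, 10}; color green → {7}; color yellow → {1, 2}; color purple → {6}. Every edge joins two different colors.

5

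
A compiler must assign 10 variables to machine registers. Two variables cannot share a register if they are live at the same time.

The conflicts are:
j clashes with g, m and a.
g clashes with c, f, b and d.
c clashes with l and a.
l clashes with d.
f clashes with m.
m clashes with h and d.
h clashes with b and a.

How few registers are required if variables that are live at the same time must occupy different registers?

3

The cycle a-h-b-g-c-a has odd length 5, so it cannot be 2-colored; at least 3 registers are needed.
A valid assignment using 3 registers: j=2, g=1, c=2, l=1, f=2, m=1, h=2, b=3, d=2, a=1. No two conflicting variables share a register.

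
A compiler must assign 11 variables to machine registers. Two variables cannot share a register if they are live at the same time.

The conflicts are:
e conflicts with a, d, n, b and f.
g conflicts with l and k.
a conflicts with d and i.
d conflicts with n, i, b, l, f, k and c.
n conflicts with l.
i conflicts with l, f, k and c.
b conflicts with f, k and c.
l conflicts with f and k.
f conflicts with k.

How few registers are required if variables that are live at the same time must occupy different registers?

5

d, i, l, f, k all conflict with each other, so at least 5 registers are needed.
5 registers suffice: e=3, g=1, a=2, d=1, n=2, i=5, b=4, l=4, f=2, k=3, c=2. No two conflicting variables share a register.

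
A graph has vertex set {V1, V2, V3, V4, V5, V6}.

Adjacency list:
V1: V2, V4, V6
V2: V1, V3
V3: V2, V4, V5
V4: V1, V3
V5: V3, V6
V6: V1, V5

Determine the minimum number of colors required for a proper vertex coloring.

3

The cycle V1-V6-V5-V3-V4-V1 has odd length 5, so it cannot be 2-colored; at least 3 colors are needed.
3 colors suffice: color 1 → {V1, V3}; color 2 → {V2, V4, V5}; color 3 → {V6}. Each edge has distinct colors on its endpoints.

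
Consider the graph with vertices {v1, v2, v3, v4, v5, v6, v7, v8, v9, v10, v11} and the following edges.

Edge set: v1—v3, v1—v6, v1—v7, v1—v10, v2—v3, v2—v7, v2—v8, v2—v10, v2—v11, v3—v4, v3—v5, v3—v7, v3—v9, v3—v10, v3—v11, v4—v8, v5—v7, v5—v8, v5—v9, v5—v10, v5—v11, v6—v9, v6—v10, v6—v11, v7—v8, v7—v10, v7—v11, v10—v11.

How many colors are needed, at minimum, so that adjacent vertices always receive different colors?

v3, v5, v7, v10, v11 are pairwise adjacent (a clique of size 5), so at least 5 colors are needed.
5 colors suffice: v1=4, v2=4, v3=1, v4=2, v5=4, v6=1, v7=3, v8=1, v9=2, v10=2, v11=5. Every edge joins two different colors.

5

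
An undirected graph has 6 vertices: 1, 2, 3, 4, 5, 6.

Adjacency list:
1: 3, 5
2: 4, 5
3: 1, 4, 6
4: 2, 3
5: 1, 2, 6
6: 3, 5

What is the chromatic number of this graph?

3

The cycle 4-2-5-6-3-4 has odd length 5, so it cannot be 2-colored; at least 3 colors are needed.
3 colors suffice: 1=b, 2=b, 3=a, 4=c, 5=a, 6=b. No two adjacent vertices share a color.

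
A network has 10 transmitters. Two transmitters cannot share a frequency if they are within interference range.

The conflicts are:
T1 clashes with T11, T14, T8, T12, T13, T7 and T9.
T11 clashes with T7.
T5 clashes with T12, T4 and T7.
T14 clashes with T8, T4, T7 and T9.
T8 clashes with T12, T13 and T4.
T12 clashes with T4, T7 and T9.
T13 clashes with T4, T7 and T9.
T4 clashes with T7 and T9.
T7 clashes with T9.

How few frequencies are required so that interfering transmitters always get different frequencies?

T1, T12, T7, T9 pairwise conflict, so at least 4 frequencies are needed.
4 frequencies suffice: frequency 1 → {T8, T7}; frequency 2 → {T1, T4}; frequency 3 → {T11, T14, T12, T13}; frequency 4 → {T5, T9}. Every pair that conflicts lands in different frequencies.

4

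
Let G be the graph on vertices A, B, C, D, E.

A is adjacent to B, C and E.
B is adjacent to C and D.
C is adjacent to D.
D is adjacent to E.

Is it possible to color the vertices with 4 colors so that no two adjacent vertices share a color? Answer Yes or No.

Yes

The chromatic number is 3. A, B, C are pairwise adjacent, so at least 3 colors are needed.
A valid assignment using 3 colors: A=green, B=blue, C=red, D=green, E=red.
Since 4 ≥ 3, a proper 4-coloring certainly exists.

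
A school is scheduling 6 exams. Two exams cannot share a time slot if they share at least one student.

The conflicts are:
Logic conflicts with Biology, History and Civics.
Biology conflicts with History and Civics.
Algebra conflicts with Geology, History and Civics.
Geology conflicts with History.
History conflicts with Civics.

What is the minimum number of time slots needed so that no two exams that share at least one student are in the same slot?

Logic, Biology, History, Civics are mutually in conflict, so at least 4 time slots are needed.
4 time slots suffice: time slot 1 → {History}; time slot 2 → {Geology, Civics}; time slot 3 → {Biology, Algebra}; time slot 4 → {Logic}. Each listed conflict is separated.

4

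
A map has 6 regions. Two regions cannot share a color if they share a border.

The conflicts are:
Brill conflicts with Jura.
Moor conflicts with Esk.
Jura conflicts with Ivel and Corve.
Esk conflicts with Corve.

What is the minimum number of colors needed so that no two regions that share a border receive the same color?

2

Esk and Corve conflict, so at least 2 colors are needed.
2 colors suffice: color 1 → {Jura, Esk}; color 2 → {Brill, Moor, Ivel, Corve}. Each listed conflict is separated.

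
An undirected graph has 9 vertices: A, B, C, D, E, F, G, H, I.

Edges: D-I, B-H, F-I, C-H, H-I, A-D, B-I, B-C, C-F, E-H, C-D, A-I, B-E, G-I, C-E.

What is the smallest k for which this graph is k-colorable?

4

B, C, E, H are mutually adjacent (a clique of size 4), so at least 4 colors are needed.
One proper 4-coloring: A=3, B=2, C=1, D=2, E=4, F=2, G=2, H=3, I=1. Every edge joins two different colors.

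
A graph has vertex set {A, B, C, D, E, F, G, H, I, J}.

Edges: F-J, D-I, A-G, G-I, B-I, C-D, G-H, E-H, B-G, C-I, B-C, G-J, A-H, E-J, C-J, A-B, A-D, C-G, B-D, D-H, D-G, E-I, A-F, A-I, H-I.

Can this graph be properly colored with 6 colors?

The chromatic number is 5. A, D, G, H, I are pairwise adjacent (a clique of size 5), so at least 5 colors are needed.
5 colors suffice: color red → {E, F, G}; color blue → {I, J}; color green → {D}; color yellow → {A, C}; color purple → {B, H}.
Since 6 ≥ 5, a proper 6-coloring certainly exists.

Yes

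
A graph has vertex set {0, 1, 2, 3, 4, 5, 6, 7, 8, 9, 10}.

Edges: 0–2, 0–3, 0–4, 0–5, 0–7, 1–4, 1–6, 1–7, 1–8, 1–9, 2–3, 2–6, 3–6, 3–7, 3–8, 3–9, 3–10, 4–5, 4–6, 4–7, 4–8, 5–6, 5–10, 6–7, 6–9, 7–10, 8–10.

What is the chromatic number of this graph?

1, 4, 6, 7 form a clique, so at least 4 colors are needed.
One proper 4-coloring: 0=a, 1=d, 2=c, 3=b, 4=b, 5=c, 6=a, 7=c, 8=a, 9=c, 10=d. Each edge has distinct colors on its endpoints.

4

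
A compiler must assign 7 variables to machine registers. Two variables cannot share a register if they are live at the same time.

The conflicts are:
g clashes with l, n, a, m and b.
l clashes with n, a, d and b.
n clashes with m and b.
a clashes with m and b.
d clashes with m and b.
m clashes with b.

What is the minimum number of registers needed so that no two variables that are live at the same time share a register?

4

g, n, m, b all conflict with each other, so at least 4 registers are needed.
A valid assignment using 4 registers: g=3, l=2, n=4, a=4, d=3, m=2, b=1. No two conflicting variables share a register.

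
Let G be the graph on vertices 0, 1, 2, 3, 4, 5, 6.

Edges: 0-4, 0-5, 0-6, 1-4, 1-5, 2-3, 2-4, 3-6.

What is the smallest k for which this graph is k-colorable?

3

The cycle 2-4-0-6-3-2 has odd length 5, so it cannot be 2-colored; at least 3 colors are needed.
3 colors suffice: color red → {0, 1, 2}; color blue → {3, 4, 5}; color green → {6}. Each edge has distinct colors on its endpoints.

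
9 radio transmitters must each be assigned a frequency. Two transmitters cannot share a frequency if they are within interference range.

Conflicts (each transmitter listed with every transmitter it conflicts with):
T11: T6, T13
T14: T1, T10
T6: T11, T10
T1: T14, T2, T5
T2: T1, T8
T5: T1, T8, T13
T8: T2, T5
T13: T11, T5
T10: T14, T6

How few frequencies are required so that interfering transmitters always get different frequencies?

The cycle T6-T10-T14-T1-T5-T13-T11-T6 has odd length 7, so it cannot be 2-colored; at least 3 frequencies are needed.
3 frequencies suffice: frequency 1 → {T6, T1, T8, T13}; frequency 2 → {T11, T14, T2, T5}; frequency 3 → {T10}. No two conflicting transmitters share a frequency.

3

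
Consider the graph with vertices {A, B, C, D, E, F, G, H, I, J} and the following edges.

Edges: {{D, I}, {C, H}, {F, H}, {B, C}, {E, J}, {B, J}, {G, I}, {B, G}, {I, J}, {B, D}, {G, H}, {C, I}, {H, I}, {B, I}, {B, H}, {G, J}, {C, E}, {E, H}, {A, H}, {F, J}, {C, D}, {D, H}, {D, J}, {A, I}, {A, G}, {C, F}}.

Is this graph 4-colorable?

No

B, C, D, H, I are mutually adjacent (a clique of size 5), so at least 5 colors are needed.
So 4 colors are not enough.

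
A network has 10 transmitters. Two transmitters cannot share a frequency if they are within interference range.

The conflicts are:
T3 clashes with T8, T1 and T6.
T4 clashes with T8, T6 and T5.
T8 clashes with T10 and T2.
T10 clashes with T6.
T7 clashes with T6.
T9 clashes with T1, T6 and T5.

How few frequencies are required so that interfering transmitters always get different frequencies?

T3 and T8 conflict, so at least 2 frequencies are needed.
Using 2 frequencies: T3=2, T4=2, T8=1, T10=2, T7=2, T2=2, T9=2, T1=1, T6=1, T5=1. Every pair that conflicts lands in different frequencies.

2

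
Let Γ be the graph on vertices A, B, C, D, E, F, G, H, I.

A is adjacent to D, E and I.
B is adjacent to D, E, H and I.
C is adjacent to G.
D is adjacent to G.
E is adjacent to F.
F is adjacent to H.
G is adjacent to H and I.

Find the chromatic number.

A and I are adjacent, so at least 2 colors are needed.
One proper 2-coloring: A=1, B=1, C=2, D=2, E=2, F=1, G=1, H=2, I=2. Every edge joins two different colors.

2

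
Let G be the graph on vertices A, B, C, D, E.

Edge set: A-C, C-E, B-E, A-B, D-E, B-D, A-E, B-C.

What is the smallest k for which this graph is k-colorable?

4

A, B, C, E form a clique, so at least 4 colors are needed.
4 colors suffice: A=4, B=1, C=3, D=3, E=2. Every edge joins two different colors.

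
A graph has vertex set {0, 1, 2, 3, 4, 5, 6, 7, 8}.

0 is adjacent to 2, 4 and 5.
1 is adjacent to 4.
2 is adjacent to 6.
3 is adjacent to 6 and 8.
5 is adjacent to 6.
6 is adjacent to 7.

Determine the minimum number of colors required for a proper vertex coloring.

6 and 7 are adjacent, so at least 2 colors are needed.
2 colors suffice: color a → {0, 1, 6, 8}; color b → {2, 3, 4, 5, 7}. Each edge has distinct colors on its endpoints.

2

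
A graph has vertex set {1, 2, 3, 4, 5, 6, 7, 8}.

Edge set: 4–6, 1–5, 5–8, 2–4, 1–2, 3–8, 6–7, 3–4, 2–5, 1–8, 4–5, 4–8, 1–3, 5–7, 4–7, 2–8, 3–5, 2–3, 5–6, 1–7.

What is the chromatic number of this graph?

5

1, 2, 3, 5, 8 are mutually adjacent (a clique of size 5), so at least 5 colors are needed.
5 colors suffice: 1=blue, 2=green, 3=purple, 4=blue, 5=red, 6=yellow, 7=green, 8=yellow. Each edge has distinct colors on its endpoints.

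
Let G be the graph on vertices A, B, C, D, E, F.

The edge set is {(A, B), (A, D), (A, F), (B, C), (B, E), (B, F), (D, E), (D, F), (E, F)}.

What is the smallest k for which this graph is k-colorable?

3

A, B, F are pairwise adjacent, so at least 3 colors are needed.
3 colors suffice: color red → {B, D}; color blue → {C, F}; color green → {A, E}. Every edge joins two different colors.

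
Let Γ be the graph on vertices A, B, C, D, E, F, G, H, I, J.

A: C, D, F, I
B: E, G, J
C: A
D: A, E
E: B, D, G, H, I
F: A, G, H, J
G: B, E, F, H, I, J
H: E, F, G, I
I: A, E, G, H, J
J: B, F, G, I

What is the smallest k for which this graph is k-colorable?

4

E, G, H, I are pairwise adjacent (a clique of size 4), so at least 4 colors are needed.
4 colors suffice: A=red, B=green, C=blue, D=green, E=blue, F=green, G=red, H=yellow, I=green, J=blue. Every edge joins two different colors.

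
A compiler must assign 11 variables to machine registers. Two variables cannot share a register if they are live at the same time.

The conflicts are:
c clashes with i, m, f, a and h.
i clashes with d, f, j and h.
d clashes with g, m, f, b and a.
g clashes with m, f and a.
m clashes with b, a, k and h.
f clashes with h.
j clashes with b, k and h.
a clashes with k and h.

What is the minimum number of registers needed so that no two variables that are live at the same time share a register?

4

d, g, m, a pairwise conflict, so at least 4 registers are needed.
4 registers suffice: register 1 → {i, m}; register 2 → {d, k, h}; register 3 → {f, j, a}; register 4 → {c, g, b}. Every pair that conflicts lands in different registers.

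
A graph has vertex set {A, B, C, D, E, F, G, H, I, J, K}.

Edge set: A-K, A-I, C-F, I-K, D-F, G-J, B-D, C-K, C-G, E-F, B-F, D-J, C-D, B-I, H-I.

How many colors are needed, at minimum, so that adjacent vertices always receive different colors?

3

B, D, F are mutually adjacent, so at least 3 colors are needed.
3 colors suffice: color 1 → {F, G, I}; color 2 → {D, E, H, K}; color 3 → {A, B, C, J}. Each edge has distinct colors on its endpoints.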